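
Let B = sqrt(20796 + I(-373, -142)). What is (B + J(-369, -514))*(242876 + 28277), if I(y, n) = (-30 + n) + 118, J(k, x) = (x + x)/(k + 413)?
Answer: -69686321/11 + 271153*sqrt(20742) ≈ 3.2717e+7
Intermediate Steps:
J(k, x) = 2*x/(413 + k) (J(k, x) = (2*x)/(413 + k) = 2*x/(413 + k))
I(y, n) = 88 + n
B = sqrt(20742) (B = sqrt(20796 + (88 - 142)) = sqrt(20796 - 54) = sqrt(20742) ≈ 144.02)
(B + J(-369, -514))*(242876 + 28277) = (sqrt(20742) + 2*(-514)/(413 - 369))*(242876 + 28277) = (sqrt(20742) + 2*(-514)/44)*271153 = (sqrt(20742) + 2*(-514)*(1/44))*271153 = (sqrt(20742) - 257/11)*271153 = (-257/11 + sqrt(20742))*271153 = -69686321/11 + 271153*sqrt(20742)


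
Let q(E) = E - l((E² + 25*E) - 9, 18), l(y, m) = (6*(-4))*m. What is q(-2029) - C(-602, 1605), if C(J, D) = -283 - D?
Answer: 291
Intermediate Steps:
l(y, m) = -24*m
q(E) = 432 + E (q(E) = E - (-24)*18 = E - 1*(-432) = E + 432 = 432 + E)
q(-2029) - C(-602, 1605) = (432 - 2029) - (-283 - 1*1605) = -1597 - (-283 - 1605) = -1597 - 1*(-1888) = -1597 + 1888 = 291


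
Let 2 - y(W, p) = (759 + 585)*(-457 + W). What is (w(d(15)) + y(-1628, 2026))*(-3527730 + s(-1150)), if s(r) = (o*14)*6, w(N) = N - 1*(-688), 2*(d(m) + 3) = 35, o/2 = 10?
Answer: -9883322454225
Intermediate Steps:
o = 20 (o = 2*10 = 20)
d(m) = 29/2 (d(m) = -3 + (½)*35 = -3 + 35/2 = 29/2)
w(N) = 688 + N (w(N) = N + 688 = 688 + N)
y(W, p) = 614210 - 1344*W (y(W, p) = 2 - (759 + 585)*(-457 + W) = 2 - 1344*(-457 + W) = 2 - (-614208 + 1344*W) = 2 + (614208 - 1344*W) = 614210 - 1344*W)
s(r) = 1680 (s(r) = (20*14)*6 = 280*6 = 1680)
(w(d(15)) + y(-1628, 2026))*(-3527730 + s(-1150)) = ((688 + 29/2) + (614210 - 1344*(-1628)))*(-3527730 + 1680) = (1405/2 + (614210 + 2188032))*(-3526050) = (1405/2 + 2802242)*(-3526050) = (5605889/2)*(-3526050) = -9883322454225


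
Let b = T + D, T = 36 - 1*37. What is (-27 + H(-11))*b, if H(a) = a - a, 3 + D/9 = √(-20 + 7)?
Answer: 756 - 243*I*√13 ≈ 756.0 - 876.15*I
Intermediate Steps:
D = -27 + 9*I*√13 (D = -27 + 9*√(-20 + 7) = -27 + 9*√(-13) = -27 + 9*(I*√13) = -27 + 9*I*√13 ≈ -27.0 + 32.45*I)
H(a) = 0
T = -1 (T = 36 - 37 = -1)
b = -28 + 9*I*√13 (b = -1 + (-27 + 9*I*√13) = -28 + 9*I*√13 ≈ -28.0 + 32.45*I)
(-27 + H(-11))*b = (-27 + 0)*(-28 + 9*I*√13) = -27*(-28 + 9*I*√13) = 756 - 243*I*√13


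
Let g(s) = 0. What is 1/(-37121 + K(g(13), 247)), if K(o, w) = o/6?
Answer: -1/37121 ≈ -2.6939e-5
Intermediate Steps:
K(o, w) = o/6 (K(o, w) = o*(1/6) = o/6)
1/(-37121 + K(g(13), 247)) = 1/(-37121 + (1/6)*0) = 1/(-37121 + 0) = 1/(-37121) = -1/37121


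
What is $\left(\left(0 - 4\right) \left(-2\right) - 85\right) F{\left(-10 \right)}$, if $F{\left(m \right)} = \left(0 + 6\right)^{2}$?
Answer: $-2772$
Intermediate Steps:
$F{\left(m \right)} = 36$ ($F{\left(m \right)} = 6^{2} = 36$)
$\left(\left(0 - 4\right) \left(-2\right) - 85\right) F{\left(-10 \right)} = \left(\left(0 - 4\right) \left(-2\right) - 85\right) 36 = \left(\left(-4\right) \left(-2\right) - 85\right) 36 = \left(8 - 85\right) 36 = \left(-77\right) 36 = -2772$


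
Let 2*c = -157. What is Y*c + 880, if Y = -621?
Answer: 99257/2 ≈ 49629.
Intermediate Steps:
c = -157/2 (c = (½)*(-157) = -157/2 ≈ -78.500)
Y*c + 880 = -621*(-157/2) + 880 = 97497/2 + 880 = 99257/2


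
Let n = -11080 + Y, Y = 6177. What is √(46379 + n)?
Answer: 2*√10369 ≈ 203.66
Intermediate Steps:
n = -4903 (n = -11080 + 6177 = -4903)
√(46379 + n) = √(46379 - 4903) = √41476 = 2*√10369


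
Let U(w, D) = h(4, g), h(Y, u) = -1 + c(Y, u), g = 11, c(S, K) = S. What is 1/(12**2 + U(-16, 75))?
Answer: 1/147 ≈ 0.0068027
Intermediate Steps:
h(Y, u) = -1 + Y
U(w, D) = 3 (U(w, D) = -1 + 4 = 3)
1/(12**2 + U(-16, 75)) = 1/(12**2 + 3) = 1/(144 + 3) = 1/147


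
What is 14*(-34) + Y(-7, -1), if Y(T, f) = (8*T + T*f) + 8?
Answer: -517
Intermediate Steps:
Y(T, f) = 8 + 8*T + T*f
14*(-34) + Y(-7, -1) = 14*(-34) + (8 + 8*(-7) - 7*(-1)) = -476 + (8 - 56 + 7) = -476 - 41 = -517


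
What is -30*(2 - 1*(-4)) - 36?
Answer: -216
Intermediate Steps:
-30*(2 - 1*(-4)) - 36 = -30*(2 + 4) - 36 = -30*6 - 36 = -180 - 36 = -216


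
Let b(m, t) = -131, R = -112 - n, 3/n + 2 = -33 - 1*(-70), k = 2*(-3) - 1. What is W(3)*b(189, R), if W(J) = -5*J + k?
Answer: 2882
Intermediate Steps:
k = -7 (k = -6 - 1 = -7)
n = 3/35 (n = 3/(-2 + (-33 - 1*(-70))) = 3/(-2 + (-33 + 70)) = 3/(-2 + 37) = 3/35 ≈ 0.085714)
W(J) = -7 - 5*J (W(J) = -5*J - 7 = -7 - 5*J)
R = -3923/35 (R = -112 - 1*3/35 = -112 - 3/35 = -3923/35 ≈ -112.09)
W(3)*b(189, R) = (-7 - 5*3)*(-131) = (-7 - 15)*(-131) = -22*(-131) = 2882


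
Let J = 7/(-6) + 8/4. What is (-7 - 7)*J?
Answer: -35/3 ≈ -11.667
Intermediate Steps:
J = ⅚ (J = 7*(-⅙) + 8*(¼) = -7/6 + 2 = ⅚ ≈ 0.83333)
(-7 - 7)*J = (-7 - 7)*(⅚) = -14*⅚ = -35/3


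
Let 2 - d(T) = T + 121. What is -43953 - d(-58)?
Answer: -43892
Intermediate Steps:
d(T) = -119 - T (d(T) = 2 - (T + 121) = 2 - (121 + T) = 2 + (-121 - T) = -119 - T)
-43953 - d(-58) = -43953 - (-119 - 1*(-58)) = -43953 - (-119 + 58) = -43953 - 1*(-61) = -43953 + 61 = -43892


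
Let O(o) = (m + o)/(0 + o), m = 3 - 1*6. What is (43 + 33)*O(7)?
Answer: 304/7 ≈ 43.429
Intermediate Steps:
m = -3 (m = 3 - 6 = -3)
O(o) = (-3 + o)/o (O(o) = (-3 + o)/(0 + o) = (-3 + o)/o)
(43 + 33)*O(7) = (43 + 33)*((-3 + 7)/7) = 76*((⅐)*4) = 76*(4/7) = 304/7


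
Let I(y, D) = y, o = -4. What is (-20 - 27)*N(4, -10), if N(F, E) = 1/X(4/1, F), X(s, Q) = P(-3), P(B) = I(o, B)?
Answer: 47/4 ≈ 11.750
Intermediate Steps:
P(B) = -4
X(s, Q) = -4
N(F, E) = -¼ (N(F, E) = 1/(-4) = -¼)
(-20 - 27)*N(4, -10) = (-20 - 27)*(-¼) = -47*(-¼) = 47/4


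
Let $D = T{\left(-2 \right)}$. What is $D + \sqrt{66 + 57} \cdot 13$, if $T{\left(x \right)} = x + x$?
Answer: $-4 + 13 \sqrt{123} \approx 140.18$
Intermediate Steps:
$T{\left(x \right)} = 2 x$
$D = -4$ ($D = 2 \left(-2\right) = -4$)
$D + \sqrt{66 + 57} \cdot 13 = -4 + \sqrt{66 + 57} \cdot 13 = -4 + \sqrt{123} \cdot 13 = -4 + 13 \sqrt{123}$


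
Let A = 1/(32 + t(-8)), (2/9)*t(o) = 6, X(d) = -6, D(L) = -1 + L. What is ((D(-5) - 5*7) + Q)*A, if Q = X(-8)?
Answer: -47/59 ≈ -0.79661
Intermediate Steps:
t(o) = 27 (t(o) = (9/2)*6 = 27)
A = 1/59 (A = 1/(32 + 27) = 1/59 ≈ 0.016949)
Q = -6
((D(-5) - 5*7) + Q)*A = (((-1 - 5) - 5*7) - 6)*(1/59) = ((-6 - 35) - 6)*(1/59) = (-41 - 6)*(1/59) = -47*1/59 = -47/59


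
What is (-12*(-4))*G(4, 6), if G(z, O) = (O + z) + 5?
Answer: 720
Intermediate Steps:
G(z, O) = 5 + O + z
(-12*(-4))*G(4, 6) = (-12*(-4))*(5 + 6 + 4) = 48*15 = 720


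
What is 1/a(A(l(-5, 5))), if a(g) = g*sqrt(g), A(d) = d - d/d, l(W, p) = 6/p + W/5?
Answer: 5*I*sqrt(5)/8 ≈ 1.3975*I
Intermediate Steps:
l(W, p) = 6/p + W/5 (l(W, p) = 6/p + W*(1/5) = 6/p + W/5)
A(d) = -1 + d (A(d) = d - 1*1 = d - 1 = -1 + d)
a(g) = g**(3/2)
1/a(A(l(-5, 5))) = 1/((-1 + (6/5 + (1/5)*(-5)))**(3/2)) = 1/((-1 + (6*(1/5) - 1))**(3/2)) = 1/((-1 + (6/5 - 1))**(3/2)) = 1/((-1 + 1/5)**(3/2)) = 1/((-4/5)**(3/2)) = 1/(-8*I*sqrt(5)/25) = 5*I*sqrt(5)/8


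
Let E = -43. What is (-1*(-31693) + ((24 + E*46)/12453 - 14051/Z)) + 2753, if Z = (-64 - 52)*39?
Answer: 646921084373/18779124 ≈ 34449.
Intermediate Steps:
Z = -4524 (Z = -116*39 = -4524)
(-1*(-31693) + ((24 + E*46)/12453 - 14051/Z)) + 2753 = (-1*(-31693) + ((24 - 43*46)/12453 - 14051/(-4524))) + 2753 = (31693 + ((24 - 1978)*(1/12453) - 14051*(-1/4524))) + 2753 = (31693 + (-1954*1/12453 + 14051/4524)) + 2753 = (31693 + (-1954/12453 + 14051/4524)) + 2753 = (31693 + 55379069/18779124) + 2753 = 595222156001/18779124 + 2753 = 646921084373/18779124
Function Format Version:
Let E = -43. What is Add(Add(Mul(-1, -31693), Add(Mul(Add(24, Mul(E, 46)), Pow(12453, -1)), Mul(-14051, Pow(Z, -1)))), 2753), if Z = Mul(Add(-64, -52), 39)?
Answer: Rational(646921084373, 18779124) ≈ 34449.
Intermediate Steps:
Z = -4524 (Z = Mul(-116, 39) = -4524)
Add(Add(Mul(-1, -31693), Add(Mul(Add(24, Mul(E, 46)), Pow(12453, -1)), Mul(-14051, Pow(Z, -1)))), 2753) = Add(Add(Mul(-1, -31693), Add(Mul(Add(24, Mul(-43, 46)), Pow(12453, -1)), Mul(-14051, Pow(-4524, -1)))), 2753) = Add(Add(31693, Add(Mul(Add(24, -1978), Rational(1, 12453)), Mul(-14051, Rational(-1, 4524)))), 2753) = Add(Add(31693, Add(Mul(-1954, Rational(1, 12453)), Rational(14051, 4524))), 2753) = Add(Add(31693, Add(Rational(-1954, 12453), Rational(14051, 4524))), 2753) = Add(Add(31693, Rational(55379069, 18779124)), 2753) = Add(Rational(595222156001, 18779124), 2753) = Rational(646921084373, 18779124)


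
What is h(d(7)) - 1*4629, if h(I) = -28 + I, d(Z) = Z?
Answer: -4650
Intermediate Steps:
h(d(7)) - 1*4629 = (-28 + 7) - 1*4629 = -21 - 4629 = -4650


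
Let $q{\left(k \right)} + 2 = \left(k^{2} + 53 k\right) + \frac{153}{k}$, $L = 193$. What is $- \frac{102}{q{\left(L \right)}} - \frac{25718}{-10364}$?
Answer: $\frac{117725274187}{47482774822} \approx 2.4793$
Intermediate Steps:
$q{\left(k \right)} = -2 + k^{2} + 53 k + \frac{153}{k}$ ($q{\left(k \right)} = -2 + \left(\left(k^{2} + 53 k\right) + \frac{153}{k}\right) = -2 + \left(k^{2} + 53 k + \frac{153}{k}\right) = -2 + k^{2} + 53 k + \frac{153}{k}$)
$- \frac{102}{q{\left(L \right)}} - \frac{25718}{-10364} = - \frac{102}{-2 + 193^{2} + 53 \cdot 193 + \frac{153}{193}} - \frac{25718}{-10364} = - \frac{102}{-2 + 37249 + 10229 + 153 \cdot \frac{1}{193}} - - \frac{12859}{5182} = - \frac{102}{-2 + 37249 + 10229 + \frac{153}{193}} + \frac{12859}{5182} = - \frac{102}{\frac{9163021}{193}} + \frac{12859}{5182} = \left(-102\right) \frac{193}{9163021} + \frac{12859}{5182} = - \frac{19686}{9163021} + \frac{12859}{5182} = \frac{117725274187}{47482774822}$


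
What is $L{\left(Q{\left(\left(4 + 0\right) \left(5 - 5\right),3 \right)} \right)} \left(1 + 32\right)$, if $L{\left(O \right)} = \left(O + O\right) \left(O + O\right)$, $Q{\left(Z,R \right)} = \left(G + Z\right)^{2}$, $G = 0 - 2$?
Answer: $2112$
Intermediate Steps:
$G = -2$
$Q{\left(Z,R \right)} = \left(-2 + Z\right)^{2}$
$L{\left(O \right)} = 4 O^{2}$ ($L{\left(O \right)} = 2 O 2 O = 4 O^{2}$)
$L{\left(Q{\left(\left(4 + 0\right) \left(5 - 5\right),3 \right)} \right)} \left(1 + 32\right) = 4 \left(\left(-2 + \left(4 + 0\right) \left(5 - 5\right)\right)^{2}\right)^{2} \left(1 + 32\right) = 4 \left(\left(-2 + 4 \cdot 0\right)^{2}\right)^{2} \cdot 33 = 4 \left(\left(-2 + 0\right)^{2}\right)^{2} \cdot 33 = 4 \left(\left(-2\right)^{2}\right)^{2} \cdot 33 = 4 \cdot 4^{2} \cdot 33 = 4 \cdot 16 \cdot 33 = 64 \cdot 33 = 2112$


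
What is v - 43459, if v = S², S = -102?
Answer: -33055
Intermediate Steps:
v = 10404 (v = (-102)² = 10404)
v - 43459 = 10404 - 43459 = -33055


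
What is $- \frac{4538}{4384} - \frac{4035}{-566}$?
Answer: $\frac{3780233}{620336} \approx 6.0938$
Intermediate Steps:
$- \frac{4538}{4384} - \frac{4035}{-566} = \left(-4538\right) \frac{1}{4384} - - \frac{4035}{566} = - \frac{2269}{2192} + \frac{4035}{566} = \frac{3780233}{620336}$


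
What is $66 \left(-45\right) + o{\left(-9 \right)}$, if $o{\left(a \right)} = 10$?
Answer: $-2960$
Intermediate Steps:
$66 \left(-45\right) + o{\left(-9 \right)} = 66 \left(-45\right) + 10 = -2970 + 10 = -2960$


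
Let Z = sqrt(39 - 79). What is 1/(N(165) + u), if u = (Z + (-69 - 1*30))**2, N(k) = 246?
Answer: I/(396*sqrt(10) + 10007*I) ≈ 9.8389e-5 + 1.2312e-5*I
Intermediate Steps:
Z = 2*I*sqrt(10) (Z = sqrt(-40) = 2*I*sqrt(10) ≈ 6.3246*I)
u = (-99 + 2*I*sqrt(10))**2 (u = (2*I*sqrt(10) + (-69 - 1*30))**2 = (2*I*sqrt(10) + (-69 - 30))**2 = (2*I*sqrt(10) - 99)**2 = (-99 + 2*I*sqrt(10))**2 ≈ 9761.0 - 1252.3*I)
1/(N(165) + u) = 1/(246 + (9761 - 396*I*sqrt(10))) = 1/(10007 - 396*I*sqrt(10))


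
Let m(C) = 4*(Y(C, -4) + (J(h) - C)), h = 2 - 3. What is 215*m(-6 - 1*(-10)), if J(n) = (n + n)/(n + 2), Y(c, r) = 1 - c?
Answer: -7740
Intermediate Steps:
h = -1
J(n) = 2*n/(2 + n) (J(n) = (2*n)/(2 + n) = 2*n/(2 + n))
m(C) = -4 - 8*C (m(C) = 4*((1 - C) + (2*(-1)/(2 - 1) - C)) = 4*((1 - C) + (2*(-1)/1 - C)) = 4*((1 - C) + (2*(-1)*1 - C)) = 4*((1 - C) + (-2 - C)) = 4*(-1 - 2*C) = -4 - 8*C)
215*m(-6 - 1*(-10)) = 215*(-4 - 8*(-6 - 1*(-10))) = 215*(-4 - 8*(-6 + 10)) = 215*(-4 - 8*4) = 215*(-4 - 32) = 215*(-36) = -7740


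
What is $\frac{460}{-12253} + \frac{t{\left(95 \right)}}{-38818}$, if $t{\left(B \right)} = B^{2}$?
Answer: $- \frac{128439605}{475636954} \approx -0.27004$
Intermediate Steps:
$\frac{460}{-12253} + \frac{t{\left(95 \right)}}{-38818} = \frac{460}{-12253} + \frac{95^{2}}{-38818} = 460 \left(- \frac{1}{12253}\right) + 9025 \left(- \frac{1}{38818}\right) = - \frac{460}{12253} - \frac{9025}{38818} = - \frac{128439605}{475636954}$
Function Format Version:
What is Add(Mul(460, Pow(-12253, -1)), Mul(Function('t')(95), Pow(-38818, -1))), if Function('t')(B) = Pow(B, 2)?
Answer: Rational(-128439605, 475636954) ≈ -0.27004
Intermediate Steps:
Add(Mul(460, Pow(-12253, -1)), Mul(Function('t')(95), Pow(-38818, -1))) = Add(Mul(460, Pow(-12253, -1)), Mul(Pow(95, 2), Pow(-38818, -1))) = Add(Mul(460, Rational(-1, 12253)), Mul(9025, Rational(-1, 38818))) = Add(Rational(-460, 12253), Rational(-9025, 38818)) = Rational(-128439605, 475636954)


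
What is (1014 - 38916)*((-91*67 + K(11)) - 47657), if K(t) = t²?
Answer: 2032797966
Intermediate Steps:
(1014 - 38916)*((-91*67 + K(11)) - 47657) = (1014 - 38916)*((-91*67 + 11²) - 47657) = -37902*((-6097 + 121) - 47657) = -37902*(-5976 - 47657) = -37902*(-53633) = 2032797966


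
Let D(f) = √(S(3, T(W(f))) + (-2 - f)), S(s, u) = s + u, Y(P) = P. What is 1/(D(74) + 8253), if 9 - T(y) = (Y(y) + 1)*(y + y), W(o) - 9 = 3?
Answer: 8253/68112385 - 2*I*√94/68112385 ≈ 0.00012117 - 2.8469e-7*I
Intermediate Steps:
W(o) = 12 (W(o) = 9 + 3 = 12)
T(y) = 9 - 2*y*(1 + y) (T(y) = 9 - (y + 1)*(y + y) = 9 - (1 + y)*2*y = 9 - 2*y*(1 + y))
D(f) = √(-302 - f) (D(f) = √((3 + (9 - 2*12 - 2*12²)) + (-2 - f)) = √((3 + (9 - 24 - 2*144)) + (-2 - f)) = √((3 + (9 - 24 - 288)) + (-2 - f)) = √((3 - 303) + (-2 - f)) = √(-300 + (-2 - f)) = √(-302 - f))
1/(D(74) + 8253) = 1/(√(-302 - 1*74) + 8253) = 1/(√(-302 - 74) + 8253) = 1/(√(-376) + 8253) = 1/(2*I*√94 + 8253) = 1/(8253 + 2*I*√94)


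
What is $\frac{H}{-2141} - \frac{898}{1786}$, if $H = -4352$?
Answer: $\frac{2925027}{1911913} \approx 1.5299$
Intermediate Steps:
$\frac{H}{-2141} - \frac{898}{1786} = - \frac{4352}{-2141} - \frac{898}{1786} = \left(-4352\right) \left(- \frac{1}{2141}\right) - \frac{449}{893} = \frac{4352}{2141} - \frac{449}{893} = \frac{2925027}{1911913}$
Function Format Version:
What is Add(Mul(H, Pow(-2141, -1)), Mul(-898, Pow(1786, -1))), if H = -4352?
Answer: Rational(2925027, 1911913) ≈ 1.5299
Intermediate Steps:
Add(Mul(H, Pow(-2141, -1)), Mul(-898, Pow(1786, -1))) = Add(Mul(-4352, Pow(-2141, -1)), Mul(-898, Pow(1786, -1))) = Add(Mul(-4352, Rational(-1, 2141)), Mul(-898, Rational(1, 1786))) = Add(Rational(4352, 2141), Rational(-449, 893)) = Rational(2925027, 1911913)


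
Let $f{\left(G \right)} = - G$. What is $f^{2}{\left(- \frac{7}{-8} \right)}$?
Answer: $\frac{49}{64} \approx 0.76563$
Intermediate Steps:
$f^{2}{\left(- \frac{7}{-8} \right)} = \left(- \frac{-7}{-8}\right)^{2} = \left(- \frac{\left(-7\right) \left(-1\right)}{8}\right)^{2} = \left(\left(-1\right) \frac{7}{8}\right)^{2} = \left(- \frac{7}{8}\right)^{2} = \frac{49}{64}$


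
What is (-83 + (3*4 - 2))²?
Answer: 5329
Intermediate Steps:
(-83 + (3*4 - 2))² = (-83 + (12 - 2))² = (-83 + 10)² = (-73)² = 5329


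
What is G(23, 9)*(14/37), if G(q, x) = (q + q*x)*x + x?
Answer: 29106/37 ≈ 786.65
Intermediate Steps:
G(q, x) = x + x*(q + q*x) (G(q, x) = x*(q + q*x) + x = x + x*(q + q*x))
G(23, 9)*(14/37) = (9*(1 + 23 + 23*9))*(14/37) = (9*(1 + 23 + 207))*(14*(1/37)) = (9*231)*(14/37) = 2079*(14/37) = 29106/37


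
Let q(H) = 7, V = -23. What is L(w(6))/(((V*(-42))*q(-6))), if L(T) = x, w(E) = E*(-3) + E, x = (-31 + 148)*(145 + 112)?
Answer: 10023/2254 ≈ 4.4468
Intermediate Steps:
x = 30069 (x = 117*257 = 30069)
w(E) = -2*E (w(E) = -3*E + E = -2*E)
L(T) = 30069
L(w(6))/(((V*(-42))*q(-6))) = 30069/((-23*(-42)*7)) = 30069/((966*7)) = 30069/6762 = 30069*(1/6762) = 10023/2254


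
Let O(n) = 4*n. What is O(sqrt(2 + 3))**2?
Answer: 80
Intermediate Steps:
O(sqrt(2 + 3))**2 = (4*sqrt(2 + 3))**2 = (4*sqrt(5))**2 = 80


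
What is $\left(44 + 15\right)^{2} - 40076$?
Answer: $-36595$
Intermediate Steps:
$\left(44 + 15\right)^{2} - 40076 = 59^{2} - 40076 = 3481 - 40076 = -36595$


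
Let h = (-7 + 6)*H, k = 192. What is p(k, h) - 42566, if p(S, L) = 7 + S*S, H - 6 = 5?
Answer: -5695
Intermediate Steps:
H = 11 (H = 6 + 5 = 11)
h = -11 (h = (-7 + 6)*11 = -1*11 = -11)
p(S, L) = 7 + S**2
p(k, h) - 42566 = (7 + 192**2) - 42566 = (7 + 36864) - 42566 = 36871 - 42566 = -5695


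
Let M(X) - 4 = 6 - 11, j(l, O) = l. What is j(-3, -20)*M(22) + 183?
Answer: 186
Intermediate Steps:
M(X) = -1 (M(X) = 4 + (6 - 11) = 4 - 5 = -1)
j(-3, -20)*M(22) + 183 = -3*(-1) + 183 = 3 + 183 = 186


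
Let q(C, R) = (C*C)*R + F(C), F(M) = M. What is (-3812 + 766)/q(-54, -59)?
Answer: 1523/86049 ≈ 0.017699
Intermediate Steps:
q(C, R) = C + R*C² (q(C, R) = (C*C)*R + C = C²*R + C = R*C² + C = C + R*C²)
(-3812 + 766)/q(-54, -59) = (-3812 + 766)/((-54*(1 - 54*(-59)))) = -3046*(-1/(54*(1 + 3186))) = -3046/((-54*3187)) = -3046/(-172098) = -3046*(-1/172098) = 1523/86049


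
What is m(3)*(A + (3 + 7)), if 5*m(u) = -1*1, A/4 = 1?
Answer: -14/5 ≈ -2.8000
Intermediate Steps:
A = 4 (A = 4*1 = 4)
m(u) = -⅕ (m(u) = (-1*1)/5 = (⅕)*(-1) = -⅕)
m(3)*(A + (3 + 7)) = -(4 + (3 + 7))/5 = -(4 + 10)/5 = -⅕*14 = -14/5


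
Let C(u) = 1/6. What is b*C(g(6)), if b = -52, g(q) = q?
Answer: -26/3 ≈ -8.6667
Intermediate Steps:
C(u) = 1/6
b*C(g(6)) = -52*1/6 = -26/3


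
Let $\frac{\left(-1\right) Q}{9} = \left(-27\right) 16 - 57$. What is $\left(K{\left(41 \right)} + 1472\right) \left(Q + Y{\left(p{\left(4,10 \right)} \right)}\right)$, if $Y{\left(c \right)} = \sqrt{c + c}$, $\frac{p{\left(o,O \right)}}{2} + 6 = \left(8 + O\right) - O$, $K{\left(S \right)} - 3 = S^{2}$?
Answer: $13889556 + 6312 \sqrt{2} \approx 1.3898 \cdot 10^{7}$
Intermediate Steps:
$K{\left(S \right)} = 3 + S^{2}$
$p{\left(o,O \right)} = 4$ ($p{\left(o,O \right)} = -12 + 2 \left(\left(8 + O\right) - O\right) = -12 + 2 \cdot 8 = -12 + 16 = 4$)
$Y{\left(c \right)} = \sqrt{2} \sqrt{c}$ ($Y{\left(c \right)} = \sqrt{2 c} = \sqrt{2} \sqrt{c}$)
$Q = 4401$ ($Q = - 9 \left(\left(-27\right) 16 - 57\right) = - 9 \left(-432 - 57\right) = \left(-9\right) \left(-489\right) = 4401$)
$\left(K{\left(41 \right)} + 1472\right) \left(Q + Y{\left(p{\left(4,10 \right)} \right)}\right) = \left(\left(3 + 41^{2}\right) + 1472\right) \left(4401 + \sqrt{2} \sqrt{4}\right) = \left(\left(3 + 1681\right) + 1472\right) \left(4401 + \sqrt{2} \cdot 2\right) = \left(1684 + 1472\right) \left(4401 + 2 \sqrt{2}\right) = 3156 \left(4401 + 2 \sqrt{2}\right) = 13889556 + 6312 \sqrt{2}$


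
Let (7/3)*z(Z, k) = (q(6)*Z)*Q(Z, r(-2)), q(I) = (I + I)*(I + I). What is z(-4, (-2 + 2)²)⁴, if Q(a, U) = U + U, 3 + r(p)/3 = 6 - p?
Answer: 7222041363087360000/2401 ≈ 3.0079e+15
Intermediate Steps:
r(p) = 9 - 3*p (r(p) = -9 + 3*(6 - p) = -9 + (18 - 3*p) = 9 - 3*p)
q(I) = 4*I² (q(I) = (2*I)*(2*I) = 4*I²)
Q(a, U) = 2*U
z(Z, k) = 12960*Z/7 (z(Z, k) = 3*(((4*6²)*Z)*(2*(9 - 3*(-2))))/7 = 3*(((4*36)*Z)*(2*(9 + 6)))/7 = 3*((144*Z)*(2*15))/7 = 3*((144*Z)*30)/7 = 3*(4320*Z)/7 = 12960*Z/7)
z(-4, (-2 + 2)²)⁴ = ((12960/7)*(-4))⁴ = (-51840/7)⁴ = 7222041363087360000/2401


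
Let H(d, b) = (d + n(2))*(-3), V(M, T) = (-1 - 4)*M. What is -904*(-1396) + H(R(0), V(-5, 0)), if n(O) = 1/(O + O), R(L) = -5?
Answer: 5047993/4 ≈ 1.2620e+6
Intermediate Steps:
V(M, T) = -5*M
n(O) = 1/(2*O)
H(d, b) = -¾ - 3*d (H(d, b) = (d + (½)/2)*(-3) = (d + (½)*(½))*(-3) = (d + ¼)*(-3) = (¼ + d)*(-3) = -¾ - 3*d)
-904*(-1396) + H(R(0), V(-5, 0)) = -904*(-1396) + (-¾ - 3*(-5)) = 1261984 + (-¾ + 15) = 1261984 + 57/4 = 5047993/4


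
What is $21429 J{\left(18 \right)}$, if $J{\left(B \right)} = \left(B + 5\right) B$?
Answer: $8871606$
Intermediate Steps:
$J{\left(B \right)} = B \left(5 + B\right)$ ($J{\left(B \right)} = \left(5 + B\right) B = B \left(5 + B\right)$)
$21429 J{\left(18 \right)} = 21429 \cdot 18 \left(5 + 18\right) = 21429 \cdot 18 \cdot 23 = 21429 \cdot 414 = 8871606$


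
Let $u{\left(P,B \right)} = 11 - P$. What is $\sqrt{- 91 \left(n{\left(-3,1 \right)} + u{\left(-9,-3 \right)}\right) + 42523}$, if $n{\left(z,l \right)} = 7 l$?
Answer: $\sqrt{40066} \approx 200.17$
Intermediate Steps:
$\sqrt{- 91 \left(n{\left(-3,1 \right)} + u{\left(-9,-3 \right)}\right) + 42523} = \sqrt{- 91 \left(7 \cdot 1 + \left(11 - -9\right)\right) + 42523} = \sqrt{- 91 \left(7 + \left(11 + 9\right)\right) + 42523} = \sqrt{- 91 \left(7 + 20\right) + 42523} = \sqrt{\left(-91\right) 27 + 42523} = \sqrt{-2457 + 42523} = \sqrt{40066}$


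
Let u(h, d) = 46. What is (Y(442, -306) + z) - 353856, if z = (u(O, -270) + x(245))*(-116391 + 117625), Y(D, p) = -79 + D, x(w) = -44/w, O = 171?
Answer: -72752901/245 ≈ -2.9695e+5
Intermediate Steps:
z = 13852884/245 (z = (46 - 44/245)*(-116391 + 117625) = (46 - 44*1/245)*1234 = (46 - 44/245)*1234 = (11226/245)*1234 = 13852884/245 ≈ 56542.)
(Y(442, -306) + z) - 353856 = ((-79 + 442) + 13852884/245) - 353856 = (363 + 13852884/245) - 353856 = 13941819/245 - 353856 = -72752901/245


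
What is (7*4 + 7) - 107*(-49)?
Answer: 5278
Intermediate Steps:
(7*4 + 7) - 107*(-49) = (28 + 7) + 5243 = 35 + 5243 = 5278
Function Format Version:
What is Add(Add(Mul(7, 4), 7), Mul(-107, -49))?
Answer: 5278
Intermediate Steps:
Add(Add(Mul(7, 4), 7), Mul(-107, -49)) = Add(Add(28, 7), 5243) = Add(35, 5243) = 5278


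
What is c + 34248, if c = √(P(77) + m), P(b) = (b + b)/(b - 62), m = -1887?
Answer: 34248 + I*√422265/15 ≈ 34248.0 + 43.321*I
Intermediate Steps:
P(b) = 2*b/(-62 + b) (P(b) = (2*b)/(-62 + b) = 2*b/(-62 + b))
c = I*√422265/15 (c = √(2*77/(-62 + 77) - 1887) = √(2*77/15 - 1887) = √(2*77*(1/15) - 1887) = √(154/15 - 1887) = √(-28151/15) = I*√422265/15 ≈ 43.321*I)
c + 34248 = I*√422265/15 + 34248 = 34248 + I*√422265/15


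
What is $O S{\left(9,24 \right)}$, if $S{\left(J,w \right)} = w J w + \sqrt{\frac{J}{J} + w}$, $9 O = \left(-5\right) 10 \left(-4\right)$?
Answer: $\frac{1037800}{9} \approx 1.1531 \cdot 10^{5}$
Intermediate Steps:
$O = \frac{200}{9}$ ($O = \frac{\left(-5\right) 10 \left(-4\right)}{9} = \frac{\left(-50\right) \left(-4\right)}{9} = \frac{1}{9} \cdot 200 = \frac{200}{9} \approx 22.222$)
$S{\left(J,w \right)} = \sqrt{1 + w} + J w^{2}$ ($S{\left(J,w \right)} = J w w + \sqrt{1 + w} = J w^{2} + \sqrt{1 + w} = \sqrt{1 + w} + J w^{2}$)
$O S{\left(9,24 \right)} = \frac{200 \left(\sqrt{1 + 24} + 9 \cdot 24^{2}\right)}{9} = \frac{200 \left(\sqrt{25} + 9 \cdot 576\right)}{9} = \frac{200 \left(5 + 5184\right)}{9} = \frac{200}{9} \cdot 5189 = \frac{1037800}{9}$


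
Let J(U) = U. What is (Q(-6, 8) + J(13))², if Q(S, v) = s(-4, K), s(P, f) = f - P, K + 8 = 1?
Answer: 100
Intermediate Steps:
K = -7 (K = -8 + 1 = -7)
Q(S, v) = -3 (Q(S, v) = -7 - 1*(-4) = -7 + 4 = -3)
(Q(-6, 8) + J(13))² = (-3 + 13)² = 10² = 100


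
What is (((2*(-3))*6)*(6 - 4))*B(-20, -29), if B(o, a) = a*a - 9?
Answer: -59904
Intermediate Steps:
B(o, a) = -9 + a**2 (B(o, a) = a**2 - 9 = -9 + a**2)
(((2*(-3))*6)*(6 - 4))*B(-20, -29) = (((2*(-3))*6)*(6 - 4))*(-9 + (-29)**2) = (-6*6*2)*(-9 + 841) = -36*2*832 = -72*832 = -59904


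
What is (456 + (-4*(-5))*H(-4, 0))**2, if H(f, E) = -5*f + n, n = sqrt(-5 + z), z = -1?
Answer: 730336 + 34240*I*sqrt(6) ≈ 7.3034e+5 + 83871.0*I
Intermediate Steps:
n = I*sqrt(6) (n = sqrt(-5 - 1) = sqrt(-6) = I*sqrt(6) ≈ 2.4495*I)
H(f, E) = -5*f + I*sqrt(6)
(456 + (-4*(-5))*H(-4, 0))**2 = (456 + (-4*(-5))*(-5*(-4) + I*sqrt(6)))**2 = (456 + 20*(20 + I*sqrt(6)))**2 = (456 + (400 + 20*I*sqrt(6)))**2 = (856 + 20*I*sqrt(6))**2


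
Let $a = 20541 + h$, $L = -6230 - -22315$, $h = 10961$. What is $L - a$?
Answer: $-15417$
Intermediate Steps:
$L = 16085$ ($L = -6230 + 22315 = 16085$)
$a = 31502$ ($a = 20541 + 10961 = 31502$)
$L - a = 16085 - 31502 = -15417$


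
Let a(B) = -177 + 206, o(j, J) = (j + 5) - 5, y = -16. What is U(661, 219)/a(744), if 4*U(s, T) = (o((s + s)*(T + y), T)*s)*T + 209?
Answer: 38848394003/116 ≈ 3.3490e+8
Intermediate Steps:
o(j, J) = j (o(j, J) = (5 + j) - 5 = j)
a(B) = 29
U(s, T) = 209/4 + T*s**2*(-16 + T)/2 (U(s, T) = ((((s + s)*(T - 16))*s)*T + 209)/4 = ((((2*s)*(-16 + T))*s)*T + 209)/4 = (((2*s*(-16 + T))*s)*T + 209)/4 = ((2*s**2*(-16 + T))*T + 209)/4 = (2*T*s**2*(-16 + T) + 209)/4 = (209 + 2*T*s**2*(-16 + T))/4 = 209/4 + T*s**2*(-16 + T)/2)
U(661, 219)/a(744) = (209/4 + (1/2)*219*661**2*(-16 + 219))/29 = (209/4 + (1/2)*219*436921*203)*(1/29) = (209/4 + 19424196897/2)*(1/29) = (38848394003/4)*(1/29) = 38848394003/116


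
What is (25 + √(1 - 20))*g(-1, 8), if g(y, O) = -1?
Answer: -25 - I*√19 ≈ -25.0 - 4.3589*I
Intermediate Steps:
(25 + √(1 - 20))*g(-1, 8) = (25 + √(1 - 20))*(-1) = (25 + √(-19))*(-1) = (25 + I*√19)*(-1) = -25 - I*√19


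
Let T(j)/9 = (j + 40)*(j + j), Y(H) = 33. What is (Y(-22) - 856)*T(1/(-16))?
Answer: 4733073/128 ≈ 36977.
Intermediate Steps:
T(j) = 18*j*(40 + j) (T(j) = 9*((j + 40)*(j + j)) = 9*((40 + j)*(2*j)) = 9*(2*j*(40 + j)) = 18*j*(40 + j))
(Y(-22) - 856)*T(1/(-16)) = (33 - 856)*(18*(40 + 1/(-16))/(-16)) = -14814*(-1)*(40 - 1/16)/16 = -14814*(-1)*639/(16*16) = -823*(-5751/128) = 4733073/128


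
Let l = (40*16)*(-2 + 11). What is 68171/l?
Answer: 68171/5760 ≈ 11.835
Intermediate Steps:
l = 5760 (l = 640*9 = 5760)
68171/l = 68171/5760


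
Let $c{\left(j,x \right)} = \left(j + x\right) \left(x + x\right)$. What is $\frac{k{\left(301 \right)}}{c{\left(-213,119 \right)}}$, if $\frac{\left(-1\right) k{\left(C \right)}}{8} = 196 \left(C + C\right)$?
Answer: $\frac{33712}{799} \approx 42.193$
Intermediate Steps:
$c{\left(j,x \right)} = 2 x \left(j + x\right)$ ($c{\left(j,x \right)} = \left(j + x\right) 2 x = 2 x \left(j + x\right)$)
$k{\left(C \right)} = - 3136 C$ ($k{\left(C \right)} = - 8 \cdot 196 \left(C + C\right) = - 8 \cdot 196 \cdot 2 C = - 8 \cdot 392 C = - 3136 C$)
$\frac{k{\left(301 \right)}}{c{\left(-213,119 \right)}} = \frac{\left(-3136\right) 301}{2 \cdot 119 \left(-213 + 119\right)} = - \frac{943936}{2 \cdot 119 \left(-94\right)} = - \frac{943936}{-22372} = \left(-943936\right) \left(- \frac{1}{22372}\right) = \frac{33712}{799}$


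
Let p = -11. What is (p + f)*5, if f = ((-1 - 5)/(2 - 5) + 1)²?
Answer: -10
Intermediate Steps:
f = 9 (f = (-6/(-3) + 1)² = (-6*(-⅓) + 1)² = (2 + 1)² = 3² = 9)
(p + f)*5 = (-11 + 9)*5 = -2*5 = -10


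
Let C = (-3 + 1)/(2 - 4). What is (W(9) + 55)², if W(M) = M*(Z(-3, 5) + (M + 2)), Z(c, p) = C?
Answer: 26569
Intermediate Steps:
C = 1 (C = -2/(-2) = -2*(-½) = 1)
Z(c, p) = 1
W(M) = M*(3 + M) (W(M) = M*(1 + (M + 2)) = M*(1 + (2 + M)) = M*(3 + M))
(W(9) + 55)² = (9*(3 + 9) + 55)² = (9*12 + 55)² = (108 + 55)² = 163² = 26569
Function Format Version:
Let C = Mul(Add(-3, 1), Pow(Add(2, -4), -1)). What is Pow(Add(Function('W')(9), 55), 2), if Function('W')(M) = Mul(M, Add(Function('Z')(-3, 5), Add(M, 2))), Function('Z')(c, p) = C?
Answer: 26569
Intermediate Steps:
C = 1 (C = Mul(-2, Pow(-2, -1)) = Mul(-2, Rational(-1, 2)) = 1)
Function('Z')(c, p) = 1
Function('W')(M) = Mul(M, Add(3, M)) (Function('W')(M) = Mul(M, Add(1, Add(M, 2))) = Mul(M, Add(1, Add(2, M))) = Mul(M, Add(3, M)))
Pow(Add(Function('W')(9), 55), 2) = Pow(Add(Mul(9, Add(3, 9)), 55), 2) = Pow(Add(Mul(9, 12), 55), 2) = Pow(Add(108, 55), 2) = Pow(163, 2) = 26569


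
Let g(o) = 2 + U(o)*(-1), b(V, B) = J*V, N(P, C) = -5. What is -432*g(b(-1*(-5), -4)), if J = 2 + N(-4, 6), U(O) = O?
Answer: -7344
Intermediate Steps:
J = -3 (J = 2 - 5 = -3)
b(V, B) = -3*V
g(o) = 2 - o (g(o) = 2 + o*(-1) = 2 - o)
-432*g(b(-1*(-5), -4)) = -432*(2 - (-3)*(-1*(-5))) = -432*(2 - (-3)*5) = -432*(2 - 1*(-15)) = -432*(2 + 15) = -432*17 = -7344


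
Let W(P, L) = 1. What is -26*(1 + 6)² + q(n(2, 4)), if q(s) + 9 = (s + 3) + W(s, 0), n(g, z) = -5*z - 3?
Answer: -1302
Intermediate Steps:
n(g, z) = -3 - 5*z
q(s) = -5 + s (q(s) = -9 + ((s + 3) + 1) = -9 + ((3 + s) + 1) = -9 + (4 + s) = -5 + s)
-26*(1 + 6)² + q(n(2, 4)) = -26*(1 + 6)² + (-5 + (-3 - 5*4)) = -26*7² + (-5 + (-3 - 20)) = -26*49 + (-5 - 23) = -1274 - 28 = -1302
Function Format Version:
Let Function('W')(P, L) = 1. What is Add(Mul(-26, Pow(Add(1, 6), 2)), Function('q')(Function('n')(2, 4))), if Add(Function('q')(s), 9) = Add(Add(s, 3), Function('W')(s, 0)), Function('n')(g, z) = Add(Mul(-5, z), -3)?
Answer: -1302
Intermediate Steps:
Function('n')(g, z) = Add(-3, Mul(-5, z))
Function('q')(s) = Add(-5, s) (Function('q')(s) = Add(-9, Add(Add(s, 3), 1)) = Add(-9, Add(Add(3, s), 1)) = Add(-9, Add(4, s)) = Add(-5, s))
Add(Mul(-26, Pow(Add(1, 6), 2)), Function('q')(Function('n')(2, 4))) = Add(Mul(-26, Pow(Add(1, 6), 2)), Add(-5, Add(-3, Mul(-5, 4)))) = Add(Mul(-26, Pow(7, 2)), Add(-5, Add(-3, -20))) = Add(Mul(-26, 49), Add(-5, -23)) = Add(-1274, -28) = -1302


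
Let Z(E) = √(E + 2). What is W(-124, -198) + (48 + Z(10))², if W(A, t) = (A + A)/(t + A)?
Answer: 373000/161 + 192*√3 ≈ 2649.3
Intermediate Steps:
W(A, t) = 2*A/(A + t) (W(A, t) = (2*A)/(A + t) = 2*A/(A + t))
Z(E) = √(2 + E)
W(-124, -198) + (48 + Z(10))² = 2*(-124)/(-124 - 198) + (48 + √(2 + 10))² = 2*(-124)/(-322) + (48 + √12)² = 2*(-124)*(-1/322) + (48 + 2*√3)² = 124/161 + (48 + 2*√3)²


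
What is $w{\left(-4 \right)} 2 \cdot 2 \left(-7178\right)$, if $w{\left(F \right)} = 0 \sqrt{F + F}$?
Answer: $0$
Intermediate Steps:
$w{\left(F \right)} = 0$ ($w{\left(F \right)} = 0 \sqrt{2 F} = 0 \sqrt{2} \sqrt{F} = 0$)
$w{\left(-4 \right)} 2 \cdot 2 \left(-7178\right) = 0 \cdot 2 \cdot 2 \left(-7178\right) = 0 \cdot 2 \left(-7178\right) = 0 \left(-7178\right) = 0$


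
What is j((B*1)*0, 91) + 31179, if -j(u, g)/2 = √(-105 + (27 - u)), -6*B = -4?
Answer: 31179 - 2*I*√78 ≈ 31179.0 - 17.664*I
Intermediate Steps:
B = ⅔ (B = -⅙*(-4) = ⅔ ≈ 0.66667)
j(u, g) = -2*√(-78 - u) (j(u, g) = -2*√(-105 + (27 - u)) = -2*√(-78 - u))
j((B*1)*0, 91) + 31179 = -2*√(-78 - (⅔)*1*0) + 31179 = -2*√(-78 - 2*0/3) + 31179 = -2*√(-78 - 1*0) + 31179 = -2*√(-78 + 0) + 31179 = -2*I*√78 + 31179 = 31179 - 2*I*√78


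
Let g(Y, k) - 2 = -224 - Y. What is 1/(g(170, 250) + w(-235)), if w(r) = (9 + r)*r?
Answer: 1/52718 ≈ 1.8969e-5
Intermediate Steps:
g(Y, k) = -222 - Y (g(Y, k) = 2 + (-224 - Y) = -222 - Y)
w(r) = r*(9 + r)
1/(g(170, 250) + w(-235)) = 1/((-222 - 1*170) - 235*(9 - 235)) = 1/((-222 - 170) - 235*(-226)) = 1/(-392 + 53110) = 1/52718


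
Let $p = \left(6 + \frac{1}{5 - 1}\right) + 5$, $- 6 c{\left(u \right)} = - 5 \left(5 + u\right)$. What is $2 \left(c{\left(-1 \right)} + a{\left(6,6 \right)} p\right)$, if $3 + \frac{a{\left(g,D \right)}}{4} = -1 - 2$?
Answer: $- \frac{1600}{3} \approx -533.33$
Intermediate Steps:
$c{\left(u \right)} = \frac{25}{6} + \frac{5 u}{6}$ ($c{\left(u \right)} = - \frac{\left(-5\right) \left(5 + u\right)}{6} = - \frac{-25 - 5 u}{6} = \frac{25}{6} + \frac{5 u}{6}$)
$a{\left(g,D \right)} = -24$ ($a{\left(g,D \right)} = -12 + 4 \left(-1 - 2\right) = -12 + 4 \left(-3\right) = -12 - 12 = -24$)
$p = \frac{45}{4}$ ($p = \left(6 + \frac{1}{4}\right) + 5 = \frac{25}{4} + 5 = \frac{45}{4} \approx 11.25$)
$2 \left(c{\left(-1 \right)} + a{\left(6,6 \right)} p\right) = 2 \left(\left(\frac{25}{6} + \frac{5}{6} \left(-1\right)\right) - 270\right) = 2 \left(\left(\frac{25}{6} - \frac{5}{6}\right) - 270\right) = 2 \left(\frac{10}{3} - 270\right) = 2 \left(- \frac{800}{3}\right) = - \frac{1600}{3}$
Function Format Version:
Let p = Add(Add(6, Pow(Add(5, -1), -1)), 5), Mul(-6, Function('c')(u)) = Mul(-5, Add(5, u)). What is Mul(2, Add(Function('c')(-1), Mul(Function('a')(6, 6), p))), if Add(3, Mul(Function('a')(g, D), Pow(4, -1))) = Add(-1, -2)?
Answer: Rational(-1600, 3) ≈ -533.33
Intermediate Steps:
Function('c')(u) = Add(Rational(25, 6), Mul(Rational(5, 6), u)) (Function('c')(u) = Mul(Rational(-1, 6), Mul(-5, Add(5, u))) = Mul(Rational(-1, 6), Add(-25, Mul(-5, u))) = Add(Rational(25, 6), Mul(Rational(5, 6), u)))
Function('a')(g, D) = -24 (Function('a')(g, D) = Add(-12, Mul(4, Add(-1, -2))) = Add(-12, Mul(4, -3)) = Add(-12, -12) = -24)
p = Rational(45, 4) (p = Add(Add(6, Pow(4, -1)), 5) = Add(Add(6, Rational(1, 4)), 5) = Add(Rational(25, 4), 5) = Rational(45, 4) ≈ 11.250)
Mul(2, Add(Function('c')(-1), Mul(Function('a')(6, 6), p))) = Mul(2, Add(Add(Rational(25, 6), Mul(Rational(5, 6), -1)), Mul(-24, Rational(45, 4)))) = Mul(2, Add(Add(Rational(25, 6), Rational(-5, 6)), -270)) = Mul(2, Add(Rational(10, 3), -270)) = Mul(2, Rational(-800, 3)) = Rational(-1600, 3)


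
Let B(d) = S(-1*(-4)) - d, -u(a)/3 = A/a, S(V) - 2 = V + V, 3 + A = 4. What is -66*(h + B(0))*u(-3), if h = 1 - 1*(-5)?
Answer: -1056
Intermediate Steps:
A = 1 (A = -3 + 4 = 1)
S(V) = 2 + 2*V (S(V) = 2 + (V + V) = 2 + 2*V)
h = 6 (h = 1 + 5 = 6)
u(a) = -3/a
B(d) = 10 - d (B(d) = (2 + 2*(-1*(-4))) - d = (2 + 2*4) - d = (2 + 8) - d = 10 - d)
-66*(h + B(0))*u(-3) = -66*(6 + (10 - 1*0))*(-3/(-3)) = -66*(6 + (10 + 0))*(-3*(-⅓)) = -66*(6 + 10) = -1056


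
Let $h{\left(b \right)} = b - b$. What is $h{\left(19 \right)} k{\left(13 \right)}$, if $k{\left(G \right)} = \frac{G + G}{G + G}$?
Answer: $0$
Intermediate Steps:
$k{\left(G \right)} = 1$ ($k{\left(G \right)} = \frac{2 G}{2 G} = 2 G \frac{1}{2 G} = 1$)
$h{\left(b \right)} = 0$
$h{\left(19 \right)} k{\left(13 \right)} = 0 \cdot 1 = 0$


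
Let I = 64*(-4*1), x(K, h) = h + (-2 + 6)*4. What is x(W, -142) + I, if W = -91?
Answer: -382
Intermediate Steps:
x(K, h) = 16 + h (x(K, h) = h + 4*4 = h + 16 = 16 + h)
I = -256 (I = 64*(-4) = -256)
x(W, -142) + I = (16 - 142) - 256 = -126 - 256 = -382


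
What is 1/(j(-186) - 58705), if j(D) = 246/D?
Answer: -31/1819896 ≈ -1.7034e-5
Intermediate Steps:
1/(j(-186) - 58705) = 1/(246/(-186) - 58705) = 1/(246*(-1/186) - 58705) = 1/(-41/31 - 58705) = 1/(-1819896/31) = -31/1819896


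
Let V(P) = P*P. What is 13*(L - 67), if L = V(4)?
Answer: -663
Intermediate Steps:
V(P) = P²
L = 16 (L = 4² = 16)
13*(L - 67) = 13*(16 - 67) = 13*(-51) = -663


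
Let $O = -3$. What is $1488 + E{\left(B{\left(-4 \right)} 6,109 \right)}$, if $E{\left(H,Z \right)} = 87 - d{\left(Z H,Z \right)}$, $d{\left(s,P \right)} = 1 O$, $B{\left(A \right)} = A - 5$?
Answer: $1578$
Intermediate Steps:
$B{\left(A \right)} = -5 + A$
$d{\left(s,P \right)} = -3$ ($d{\left(s,P \right)} = 1 \left(-3\right) = -3$)
$E{\left(H,Z \right)} = 90$ ($E{\left(H,Z \right)} = 87 - -3 = 87 + 3 = 90$)
$1488 + E{\left(B{\left(-4 \right)} 6,109 \right)} = 1488 + 90 = 1578$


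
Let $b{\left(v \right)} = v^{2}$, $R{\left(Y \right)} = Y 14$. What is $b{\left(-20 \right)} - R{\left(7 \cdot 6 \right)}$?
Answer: $-188$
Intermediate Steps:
$R{\left(Y \right)} = 14 Y$
$b{\left(-20 \right)} - R{\left(7 \cdot 6 \right)} = \left(-20\right)^{2} - 14 \cdot 7 \cdot 6 = 400 - 14 \cdot 42 = 400 - 588 = -188$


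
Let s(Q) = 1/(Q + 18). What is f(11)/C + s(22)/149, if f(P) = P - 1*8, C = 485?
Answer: 3673/578120 ≈ 0.0063533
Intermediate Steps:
s(Q) = 1/(18 + Q)
f(P) = -8 + P (f(P) = P - 8 = -8 + P)
f(11)/C + s(22)/149 = (-8 + 11)/485 + 1/((18 + 22)*149) = 3*(1/485) + (1/149)/40 = 3/485 + (1/40)*(1/149) = 3/485 + 1/5960 = 3673/578120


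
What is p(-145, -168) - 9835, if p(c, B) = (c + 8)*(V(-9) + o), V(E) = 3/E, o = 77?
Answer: -61015/3 ≈ -20338.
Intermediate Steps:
p(c, B) = 1840/3 + 230*c/3 (p(c, B) = (c + 8)*(3/(-9) + 77) = (8 + c)*(3*(-1/9) + 77) = (8 + c)*(-1/3 + 77) = (8 + c)*(230/3) = 1840/3 + 230*c/3)
p(-145, -168) - 9835 = (1840/3 + (230/3)*(-145)) - 9835 = (1840/3 - 33350/3) - 9835 = -31510/3 - 9835 = -61015/3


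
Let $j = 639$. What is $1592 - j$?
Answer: $953$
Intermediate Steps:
$1592 - j = 1592 - 639 = 953$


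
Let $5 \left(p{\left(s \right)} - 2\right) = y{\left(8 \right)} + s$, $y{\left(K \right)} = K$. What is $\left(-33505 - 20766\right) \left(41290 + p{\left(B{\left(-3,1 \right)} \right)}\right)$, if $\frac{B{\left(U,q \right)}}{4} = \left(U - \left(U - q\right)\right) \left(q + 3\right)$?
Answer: $- \frac{11206093164}{5} \approx -2.2412 \cdot 10^{9}$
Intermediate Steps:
$B{\left(U,q \right)} = 4 q \left(3 + q\right)$ ($B{\left(U,q \right)} = 4 \left(U - \left(U - q\right)\right) \left(q + 3\right) = 4 q \left(3 + q\right)$)
$p{\left(s \right)} = \frac{18}{5} + \frac{s}{5}$ ($p{\left(s \right)} = 2 + \frac{8 + s}{5} = 2 + \left(\frac{8}{5} + \frac{s}{5}\right) = \frac{18}{5} + \frac{s}{5}$)
$\left(-33505 - 20766\right) \left(41290 + p{\left(B{\left(-3,1 \right)} \right)}\right) = \left(-33505 - 20766\right) \left(41290 + \left(\frac{18}{5} + \frac{4 \cdot 1 \left(3 + 1\right)}{5}\right)\right) = - 54271 \left(41290 + \left(\frac{18}{5} + \frac{4 \cdot 1 \cdot 4}{5}\right)\right) = - 54271 \left(41290 + \left(\frac{18}{5} + \frac{1}{5} \cdot 16\right)\right) = - 54271 \left(41290 + \left(\frac{18}{5} + \frac{16}{5}\right)\right) = - 54271 \left(41290 + \frac{34}{5}\right) = \left(-54271\right) \frac{206484}{5} = - \frac{11206093164}{5}$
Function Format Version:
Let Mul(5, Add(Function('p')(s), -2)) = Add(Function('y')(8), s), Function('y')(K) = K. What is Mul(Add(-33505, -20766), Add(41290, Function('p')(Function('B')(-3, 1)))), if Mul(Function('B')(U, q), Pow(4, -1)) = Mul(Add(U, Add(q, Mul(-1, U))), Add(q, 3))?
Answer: Rational(-11206093164, 5) ≈ -2.2412e+9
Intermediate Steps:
Function('B')(U, q) = Mul(4, q, Add(3, q)) (Function('B')(U, q) = Mul(4, Mul(Add(U, Add(q, Mul(-1, U))), Add(q, 3))) = Mul(4, Mul(q, Add(3, q))) = Mul(4, q, Add(3, q)))
Function('p')(s) = Add(Rational(18, 5), Mul(Rational(1, 5), s)) (Function('p')(s) = Add(2, Mul(Rational(1, 5), Add(8, s))) = Add(2, Add(Rational(8, 5), Mul(Rational(1, 5), s))) = Add(Rational(18, 5), Mul(Rational(1, 5), s)))
Mul(Add(-33505, -20766), Add(41290, Function('p')(Function('B')(-3, 1)))) = Mul(Add(-33505, -20766), Add(41290, Add(Rational(18, 5), Mul(Rational(1, 5), Mul(4, 1, Add(3, 1)))))) = Mul(-54271, Add(41290, Add(Rational(18, 5), Mul(Rational(1, 5), Mul(4, 1, 4))))) = Mul(-54271, Add(41290, Add(Rational(18, 5), Mul(Rational(1, 5), 16)))) = Mul(-54271, Add(41290, Add(Rational(18, 5), Rational(16, 5)))) = Mul(-54271, Add(41290, Rational(34, 5))) = Mul(-54271, Rational(206484, 5)) = Rational(-11206093164, 5)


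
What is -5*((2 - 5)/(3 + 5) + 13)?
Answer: -505/8 ≈ -63.125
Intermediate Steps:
-5*((2 - 5)/(3 + 5) + 13) = -5*(-3/8 + 13) = -5*101/8 = -505/8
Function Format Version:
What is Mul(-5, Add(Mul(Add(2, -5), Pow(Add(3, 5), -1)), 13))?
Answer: Rational(-505, 8) ≈ -63.125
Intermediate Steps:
Mul(-5, Add(Mul(Add(2, -5), Pow(Add(3, 5), -1)), 13)) = Mul(-5, Add(Mul(-3, Pow(8, -1)), 13)) = Mul(-5, Add(Mul(-3, Rational(1, 8)), 13)) = Mul(-5, Add(Rational(-3, 8), 13)) = Mul(-5, Rational(101, 8)) = Rational(-505, 8)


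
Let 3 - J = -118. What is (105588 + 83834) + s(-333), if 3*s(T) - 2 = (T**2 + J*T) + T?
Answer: 638531/3 ≈ 2.1284e+5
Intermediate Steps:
J = 121 (J = 3 - 1*(-118) = 3 + 118 = 121)
s(T) = 2/3 + T**2/3 + 122*T/3 (s(T) = 2/3 + ((T**2 + 121*T) + T)/3 = 2/3 + (T**2 + 122*T)/3 = 2/3 + (T**2/3 + 122*T/3) = 2/3 + T**2/3 + 122*T/3)
(105588 + 83834) + s(-333) = (105588 + 83834) + (2/3 + (1/3)*(-333)**2 + (122/3)*(-333)) = 189422 + (2/3 + (1/3)*110889 - 13542) = 189422 + (2/3 + 36963 - 13542) = 189422 + 70265/3 = 638531/3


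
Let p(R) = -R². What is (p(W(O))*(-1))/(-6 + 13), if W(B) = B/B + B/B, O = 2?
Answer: 4/7 ≈ 0.57143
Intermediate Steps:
W(B) = 2 (W(B) = 1 + 1 = 2)
(p(W(O))*(-1))/(-6 + 13) = (-1*2²*(-1))/(-6 + 13) = (-1*4*(-1))/7 = -4*(-1)*(⅐) = 4*(⅐) = 4/7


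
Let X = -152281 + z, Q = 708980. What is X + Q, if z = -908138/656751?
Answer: 365611716811/656751 ≈ 5.5670e+5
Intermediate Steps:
z = -908138/656751 (z = -908138*1/656751 = -908138/656751 ≈ -1.3828)
X = -100011607169/656751 (X = -152281 - 908138/656751 = -100011607169/656751 ≈ -1.5228e+5)
X + Q = -100011607169/656751 + 708980 = 365611716811/656751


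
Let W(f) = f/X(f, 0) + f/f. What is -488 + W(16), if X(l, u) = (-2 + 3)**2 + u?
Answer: -471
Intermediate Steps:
X(l, u) = 1 + u (X(l, u) = 1**2 + u = 1 + u)
W(f) = 1 + f (W(f) = f/(1 + 0) + f/f = f/1 + 1 = f*1 + 1 = f + 1 = 1 + f)
-488 + W(16) = -488 + (1 + 16) = -488 + 17 = -471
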